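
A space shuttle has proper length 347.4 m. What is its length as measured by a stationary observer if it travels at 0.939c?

Proper length L₀ = 347.4 m
γ = 1/√(1 - 0.939²) = 2.908
L = L₀/γ = 347.4/2.908 = 119.5 m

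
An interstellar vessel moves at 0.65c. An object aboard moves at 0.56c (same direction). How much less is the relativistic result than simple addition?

Classical: u' + v = 0.56 + 0.65 = 1.21c
Relativistic: u = (0.56 + 0.65)/(1 + 0.364) = 1.21/1.364 = 0.8871c
Difference: 1.21 - 0.8871 = 0.3229c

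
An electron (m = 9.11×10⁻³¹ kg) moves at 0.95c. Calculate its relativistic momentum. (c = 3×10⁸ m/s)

γ = 1/√(1 - 0.95²) = 3.2026
v = 0.95 × 3×10⁸ = 2.850×10⁸ m/s
p = γmv = 3.2026 × 9.11×10⁻³¹ × 2.850×10⁸ = 8.315×10⁻²² kg·m/s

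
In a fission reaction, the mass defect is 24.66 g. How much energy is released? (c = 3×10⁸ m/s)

Convert mass defect: Δm = 24.66 g = 0.02466 kg
E = Δm·c² = 0.02466 × (3×10⁸)²
= 0.02466 × 9×10¹⁶ = 2.219×10¹⁵ J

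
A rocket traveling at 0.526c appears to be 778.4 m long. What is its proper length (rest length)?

Contracted length L = 778.4 m
γ = 1/√(1 - 0.526²) = 1.1758
L₀ = γL = 1.1758 × 778.4 = 915.2 m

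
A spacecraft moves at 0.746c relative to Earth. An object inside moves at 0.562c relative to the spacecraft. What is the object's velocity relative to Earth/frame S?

u = (u' + v)/(1 + u'v/c²)
Numerator: 0.562 + 0.746 = 1.308
Denominator: 1 + 0.419252 = 1.419252
u = 1.308/1.419252 = 0.9216c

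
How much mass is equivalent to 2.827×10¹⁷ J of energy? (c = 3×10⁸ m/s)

From E = mc², we get m = E/c²
c² = (3×10⁸)² = 9×10¹⁶ m²/s²
m = 2.827×10¹⁷ / 9×10¹⁶ = 3.141 kg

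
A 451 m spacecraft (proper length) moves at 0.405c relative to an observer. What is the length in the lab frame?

Proper length L₀ = 451 m
γ = 1/√(1 - 0.405²) = 1.0937
L = L₀/γ = 451/1.0937 = 412.4 m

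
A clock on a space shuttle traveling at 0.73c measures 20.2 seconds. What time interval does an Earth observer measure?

Proper time Δt₀ = 20.2 seconds
γ = 1/√(1 - 0.73²) = 1.4632
Δt = γΔt₀ = 1.4632 × 20.2 = 29.56 seconds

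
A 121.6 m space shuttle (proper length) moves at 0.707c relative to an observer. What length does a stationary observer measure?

Proper length L₀ = 121.6 m
γ = 1/√(1 - 0.707²) = 1.414
L = L₀/γ = 121.6/1.414 = 86.00 m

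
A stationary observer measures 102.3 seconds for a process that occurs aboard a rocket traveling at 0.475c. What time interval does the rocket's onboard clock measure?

Dilated time Δt = 102.3 seconds
γ = 1/√(1 - 0.475²) = 1.1364
Δt₀ = Δt/γ = 102.3/1.1364 = 90.02 seconds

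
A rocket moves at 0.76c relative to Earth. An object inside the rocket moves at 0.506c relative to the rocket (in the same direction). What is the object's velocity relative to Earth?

u = (u' + v)/(1 + u'v/c²)
Numerator: 0.506 + 0.76 = 1.266
Denominator: 1 + 0.38456 = 1.38456
u = 1.266/1.38456 = 0.9144c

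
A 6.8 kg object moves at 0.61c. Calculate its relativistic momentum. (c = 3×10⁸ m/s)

γ = 1/√(1 - 0.61²) = 1.262
v = 0.61 × 3×10⁸ = 1.830×10⁸ m/s
p = γmv = 1.262 × 6.8 × 1.830×10⁸ = 1.570×10⁹ kg·m/s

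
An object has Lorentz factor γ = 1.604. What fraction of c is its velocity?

From γ = 1/√(1 - v²/c²):
1/γ² = 1/1.604² = 0.3887
v²/c² = 1 - 0.3887 = 0.6113
v/c = √(0.6113) = 0.7819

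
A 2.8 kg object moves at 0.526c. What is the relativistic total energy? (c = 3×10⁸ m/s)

γ = 1/√(1 - 0.526²) = 1.1758
mc² = 2.8 × (3×10⁸)² = 2.520×10¹⁷ J
E = γmc² = 1.1758 × 2.520×10¹⁷ = 2.963×10¹⁷ J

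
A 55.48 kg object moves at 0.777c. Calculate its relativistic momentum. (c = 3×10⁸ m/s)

γ = 1/√(1 - 0.777²) = 1.5886
v = 0.777 × 3×10⁸ = 2.331×10⁸ m/s
p = γmv = 1.5886 × 55.48 × 2.331×10⁸ = 2.054×10¹⁰ kg·m/s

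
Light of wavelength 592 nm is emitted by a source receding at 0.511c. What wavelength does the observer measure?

β = 0.511
Wavelength Doppler factor = √(1.511/0.489) = √(3.090) = 1.758
λ_obs = 592 × 1.758 = 1041 nm (redshift)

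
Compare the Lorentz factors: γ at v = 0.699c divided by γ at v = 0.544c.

γ₁ = 1/√(1 - 0.699²) = 1.398
γ₂ = 1/√(1 - 0.544²) = 1.192
γ₁/γ₂ = 1.398/1.192 = 1.173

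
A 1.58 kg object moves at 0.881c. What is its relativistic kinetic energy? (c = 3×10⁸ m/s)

γ = 1/√(1 - 0.881²) = 2.114
γ - 1 = 1.114
KE = (γ-1)mc² = 1.114 × 1.58 × (3×10⁸)² = 1.584×10¹⁷ J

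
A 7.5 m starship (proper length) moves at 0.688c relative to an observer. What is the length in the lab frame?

Proper length L₀ = 7.5 m
γ = 1/√(1 - 0.688²) = 1.378
L = L₀/γ = 7.5/1.378 = 5.443 m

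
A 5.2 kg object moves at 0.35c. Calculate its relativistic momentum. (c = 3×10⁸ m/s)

γ = 1/√(1 - 0.35²) = 1.0675
v = 0.35 × 3×10⁸ = 1.050×10⁸ m/s
p = γmv = 1.0675 × 5.2 × 1.050×10⁸ = 5.829×10⁸ kg·m/s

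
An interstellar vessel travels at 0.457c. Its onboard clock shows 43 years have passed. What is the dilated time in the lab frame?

Proper time Δt₀ = 43 years
γ = 1/√(1 - 0.457²) = 1.1243
Δt = γΔt₀ = 1.1243 × 43 = 48.34 years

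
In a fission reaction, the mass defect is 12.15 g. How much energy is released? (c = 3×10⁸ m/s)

Convert mass defect: Δm = 12.15 g = 0.01215 kg
E = Δm·c² = 0.01215 × (3×10⁸)²
= 0.01215 × 9×10¹⁶ = 1.094×10¹⁵ J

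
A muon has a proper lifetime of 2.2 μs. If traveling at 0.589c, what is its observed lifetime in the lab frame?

Proper lifetime τ₀ = 2.2 μs
γ = 1/√(1 - 0.589²) = 1.2374
τ = γτ₀ = 1.2374 × 2.2 μs = 2.722 μs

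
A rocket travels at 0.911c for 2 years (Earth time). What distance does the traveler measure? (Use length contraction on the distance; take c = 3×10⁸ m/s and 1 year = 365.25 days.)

Earth distance: d = v × t = 0.911c × 2 yr = 1.7249×10¹⁶ m
γ = 2.4248
d' = d/γ = 1.7249×10¹⁶/2.4248 = 7.114×10¹⁵ m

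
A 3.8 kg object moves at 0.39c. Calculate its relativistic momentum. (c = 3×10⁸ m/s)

γ = 1/√(1 - 0.39²) = 1.086
v = 0.39 × 3×10⁸ = 1.170×10⁸ m/s
p = γmv = 1.086 × 3.8 × 1.170×10⁸ = 4.828×10⁸ kg·m/s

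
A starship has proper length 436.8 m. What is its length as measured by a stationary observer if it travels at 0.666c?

Proper length L₀ = 436.8 m
γ = 1/√(1 - 0.666²) = 1.3406
L = L₀/γ = 436.8/1.3406 = 325.8 m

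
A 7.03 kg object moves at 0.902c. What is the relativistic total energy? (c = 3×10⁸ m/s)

γ = 1/√(1 - 0.902²) = 2.316
mc² = 7.03 × (3×10⁸)² = 6.327×10¹⁷ J
E = γmc² = 2.316 × 6.327×10¹⁷ = 1.465×10¹⁸ J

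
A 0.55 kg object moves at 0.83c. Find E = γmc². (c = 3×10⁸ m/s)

γ = 1/√(1 - 0.83²) = 1.793
mc² = 0.55 × (3×10⁸)² = 4.950×10¹⁶ J
E = γmc² = 1.793 × 4.950×10¹⁶ = 8.875×10¹⁶ J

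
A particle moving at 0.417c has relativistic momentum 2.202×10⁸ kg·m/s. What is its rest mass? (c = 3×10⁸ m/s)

γ = 1/√(1 - 0.417²) = 1.100
v = 0.417 × 3×10⁸ = 1.251×10⁸ m/s
m = p/(γv) = 2.202×10⁸/(1.100 × 1.251×10⁸) = 1.600 kg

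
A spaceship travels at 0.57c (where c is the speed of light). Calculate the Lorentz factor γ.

v/c = 0.57, so (v/c)² = 0.3249
1 - (v/c)² = 0.6751
γ = 1/√(0.6751) = 1.217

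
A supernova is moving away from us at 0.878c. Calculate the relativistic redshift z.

β = 0.878
(1+β)/(1-β) = 1.878/0.122 = 15.39
√(15.39) = 3.923
z = 3.923 - 1 = 2.923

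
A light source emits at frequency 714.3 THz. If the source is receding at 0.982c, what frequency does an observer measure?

β = v/c = 0.982
(1-β)/(1+β) = 0.018/1.982 = 0.009082
Doppler factor = √(0.009082) = 0.09530
f_obs = 714.3 × 0.09530 = 68.07 THz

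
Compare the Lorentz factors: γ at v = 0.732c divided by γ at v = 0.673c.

γ₁ = 1/√(1 - 0.732²) = 1.468
γ₂ = 1/√(1 - 0.673²) = 1.352
γ₁/γ₂ = 1.468/1.352 = 1.086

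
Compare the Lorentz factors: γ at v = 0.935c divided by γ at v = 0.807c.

γ₁ = 1/√(1 - 0.935²) = 2.8197
γ₂ = 1/√(1 - 0.807²) = 1.6933
γ₁/γ₂ = 2.8197/1.6933 = 1.665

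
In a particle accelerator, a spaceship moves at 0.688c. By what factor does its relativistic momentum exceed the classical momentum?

p_rel = γmv, p_class = mv
Ratio = γ = 1/√(1 - 0.688²)
= 1/√(0.526656) = 1.378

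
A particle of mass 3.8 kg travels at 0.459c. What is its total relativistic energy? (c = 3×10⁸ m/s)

γ = 1/√(1 - 0.459²) = 1.12557
mc² = 3.8 × (3×10⁸)² = 3.420×10¹⁷ J
E = γmc² = 1.12557 × 3.420×10¹⁷ = 3.849×10¹⁷ J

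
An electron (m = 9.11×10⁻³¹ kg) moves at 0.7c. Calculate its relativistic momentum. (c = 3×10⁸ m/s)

γ = 1/√(1 - 0.7²) = 1.4003
v = 0.7 × 3×10⁸ = 2.100×10⁸ m/s
p = γmv = 1.4003 × 9.11×10⁻³¹ × 2.100×10⁸ = 2.679×10⁻²² kg·m/s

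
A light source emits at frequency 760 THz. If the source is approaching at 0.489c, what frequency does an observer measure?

β = v/c = 0.489
(1+β)/(1-β) = 1.489/0.511 = 2.914
Doppler factor = √(2.914) = 1.707
f_obs = 760 × 1.707 = 1297 THz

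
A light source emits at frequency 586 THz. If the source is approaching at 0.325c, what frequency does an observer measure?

β = v/c = 0.325
(1+β)/(1-β) = 1.325/0.675 = 1.963
Doppler factor = √(1.963) = 1.401
f_obs = 586 × 1.401 = 821.0 THz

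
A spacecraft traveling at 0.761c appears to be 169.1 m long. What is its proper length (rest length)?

Contracted length L = 169.1 m
γ = 1/√(1 - 0.761²) = 1.5414
L₀ = γL = 1.5414 × 169.1 = 260.7 m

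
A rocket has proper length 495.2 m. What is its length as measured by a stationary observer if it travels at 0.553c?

Proper length L₀ = 495.2 m
γ = 1/√(1 - 0.553²) = 1.2002
L = L₀/γ = 495.2/1.2002 = 412.6 m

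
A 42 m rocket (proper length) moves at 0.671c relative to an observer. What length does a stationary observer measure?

Proper length L₀ = 42 m
γ = 1/√(1 - 0.671²) = 1.3487
L = L₀/γ = 42/1.3487 = 31.14 m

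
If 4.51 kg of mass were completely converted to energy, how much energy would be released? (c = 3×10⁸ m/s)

Using E = mc²:
c² = (3×10⁸)² = 9×10¹⁶ m²/s²
E = 4.51 × 9×10¹⁶ = 4.059×10¹⁷ J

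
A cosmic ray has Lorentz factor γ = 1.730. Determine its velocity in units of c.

From γ = 1/√(1 - v²/c²):
1/γ² = 1/1.730² = 0.3341
v²/c² = 1 - 0.3341 = 0.6659
v/c = √(0.6659) = 0.8160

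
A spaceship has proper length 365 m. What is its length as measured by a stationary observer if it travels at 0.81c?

Proper length L₀ = 365 m
γ = 1/√(1 - 0.81²) = 1.70523
L = L₀/γ = 365/1.70523 = 214.0 m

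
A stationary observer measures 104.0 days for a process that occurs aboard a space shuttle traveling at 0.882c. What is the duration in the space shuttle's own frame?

Dilated time Δt = 104.0 days
γ = 1/√(1 - 0.882²) = 2.122
Δt₀ = Δt/γ = 104.0/2.122 = 49.01 days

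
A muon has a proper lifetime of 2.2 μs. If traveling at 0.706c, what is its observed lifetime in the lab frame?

Proper lifetime τ₀ = 2.2 μs
γ = 1/√(1 - 0.706²) = 1.412
τ = γτ₀ = 1.412 × 2.2 μs = 3.106 μs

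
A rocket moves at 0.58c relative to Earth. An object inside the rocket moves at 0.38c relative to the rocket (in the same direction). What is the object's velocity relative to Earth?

u = (u' + v)/(1 + u'v/c²)
Numerator: 0.38 + 0.58 = 0.96
Denominator: 1 + 0.2204 = 1.2204
u = 0.96/1.2204 = 0.7866c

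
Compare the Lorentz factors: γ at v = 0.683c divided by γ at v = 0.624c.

γ₁ = 1/√(1 - 0.683²) = 1.369
γ₂ = 1/√(1 - 0.624²) = 1.280
γ₁/γ₂ = 1.369/1.280 = 1.070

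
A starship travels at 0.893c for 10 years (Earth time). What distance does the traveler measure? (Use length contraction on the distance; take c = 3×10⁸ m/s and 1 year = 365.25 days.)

Earth distance: d = v × t = 0.893c × 10 yr = 8.454×10¹⁶ m
γ = 2.222
d' = d/γ = 8.454×10¹⁶/2.222 = 3.805×10¹⁶ m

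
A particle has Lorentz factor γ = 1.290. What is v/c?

From γ = 1/√(1 - v²/c²):
1/γ² = 1/1.290² = 0.6009
v²/c² = 1 - 0.6009 = 0.3991
v/c = √(0.3991) = 0.6317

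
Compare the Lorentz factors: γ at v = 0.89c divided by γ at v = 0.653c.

γ₁ = 1/√(1 - 0.89²) = 2.193
γ₂ = 1/√(1 - 0.653²) = 1.320
γ₁/γ₂ = 2.193/1.320 = 1.661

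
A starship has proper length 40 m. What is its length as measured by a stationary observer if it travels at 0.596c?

Proper length L₀ = 40 m
γ = 1/√(1 - 0.596²) = 1.2454
L = L₀/γ = 40/1.2454 = 32.12 m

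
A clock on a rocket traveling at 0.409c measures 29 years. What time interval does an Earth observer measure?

Proper time Δt₀ = 29 years
γ = 1/√(1 - 0.409²) = 1.096
Δt = γΔt₀ = 1.096 × 29 = 31.78 years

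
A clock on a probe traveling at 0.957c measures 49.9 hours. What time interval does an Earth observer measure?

Proper time Δt₀ = 49.9 hours
γ = 1/√(1 - 0.957²) = 3.447
Δt = γΔt₀ = 3.447 × 49.9 = 172.0 hours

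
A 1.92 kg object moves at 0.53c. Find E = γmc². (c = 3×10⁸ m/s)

γ = 1/√(1 - 0.53²) = 1.1792
mc² = 1.92 × (3×10⁸)² = 1.728×10¹⁷ J
E = γmc² = 1.1792 × 1.728×10¹⁷ = 2.038×10¹⁷ J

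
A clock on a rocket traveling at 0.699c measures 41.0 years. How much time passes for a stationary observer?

Proper time Δt₀ = 41.0 years
γ = 1/√(1 - 0.699²) = 1.3984
Δt = γΔt₀ = 1.3984 × 41.0 = 57.33 years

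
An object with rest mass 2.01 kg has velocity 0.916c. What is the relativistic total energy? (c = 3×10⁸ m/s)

γ = 1/√(1 - 0.916²) = 2.4927
mc² = 2.01 × (3×10⁸)² = 1.809×10¹⁷ J
E = γmc² = 2.4927 × 1.809×10¹⁷ = 4.509×10¹⁷ J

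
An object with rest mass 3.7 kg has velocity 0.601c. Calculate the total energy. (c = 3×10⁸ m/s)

γ = 1/√(1 - 0.601²) = 1.251
mc² = 3.7 × (3×10⁸)² = 3.330×10¹⁷ J
E = γmc² = 1.251 × 3.330×10¹⁷ = 4.166×10¹⁷ J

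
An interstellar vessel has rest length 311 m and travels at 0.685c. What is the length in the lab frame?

Proper length L₀ = 311 m
γ = 1/√(1 - 0.685²) = 1.3726
L = L₀/γ = 311/1.3726 = 226.6 m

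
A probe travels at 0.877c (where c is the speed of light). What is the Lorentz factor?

v/c = 0.877, so (v/c)² = 0.769129
1 - (v/c)² = 0.230871
γ = 1/√(0.230871) = 2.081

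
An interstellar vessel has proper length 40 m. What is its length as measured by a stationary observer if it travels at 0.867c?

Proper length L₀ = 40 m
γ = 1/√(1 - 0.867²) = 2.007
L = L₀/γ = 40/2.007 = 19.93 m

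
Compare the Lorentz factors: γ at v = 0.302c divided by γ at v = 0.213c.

γ₁ = 1/√(1 - 0.302²) = 1.049
γ₂ = 1/√(1 - 0.213²) = 1.023
γ₁/γ₂ = 1.049/1.023 = 1.025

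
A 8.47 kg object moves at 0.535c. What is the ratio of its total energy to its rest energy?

E = γmc², E₀ = mc²
E/E₀ = γ = 1/√(1 - 0.535²) = 1.184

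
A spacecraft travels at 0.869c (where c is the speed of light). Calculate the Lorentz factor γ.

v/c = 0.869, so (v/c)² = 0.755161
1 - (v/c)² = 0.244839
γ = 1/√(0.244839) = 2.021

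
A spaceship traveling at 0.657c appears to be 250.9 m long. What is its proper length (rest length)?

Contracted length L = 250.9 m
γ = 1/√(1 - 0.657²) = 1.3265
L₀ = γL = 1.3265 × 250.9 = 332.8 m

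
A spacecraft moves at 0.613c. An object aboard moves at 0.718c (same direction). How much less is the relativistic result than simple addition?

Classical: u' + v = 0.718 + 0.613 = 1.331c
Relativistic: u = (0.718 + 0.613)/(1 + 0.440134) = 1.331/1.440134 = 0.9242c
Difference: 1.331 - 0.9242 = 0.4068c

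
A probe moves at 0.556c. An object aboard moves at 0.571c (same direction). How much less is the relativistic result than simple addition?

Classical: u' + v = 0.571 + 0.556 = 1.127c
Relativistic: u = (0.571 + 0.556)/(1 + 0.317476) = 1.127/1.317476 = 0.8554c
Difference: 1.127 - 0.8554 = 0.2716c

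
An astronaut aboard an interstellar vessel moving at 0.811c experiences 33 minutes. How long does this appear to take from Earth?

Proper time Δt₀ = 33 minutes
γ = 1/√(1 - 0.811²) = 1.7093
Δt = γΔt₀ = 1.7093 × 33 = 56.41 minutes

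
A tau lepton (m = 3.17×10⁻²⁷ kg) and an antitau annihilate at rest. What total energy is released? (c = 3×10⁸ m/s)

Both particles have the same rest mass, so total mass = 2m
E = 2m·c² = 2 × 3.17×10⁻²⁷ × (3×10⁸)²
= 2 × 3.17×10⁻²⁷ × 9×10¹⁶
= 5.706×10⁻¹⁰ J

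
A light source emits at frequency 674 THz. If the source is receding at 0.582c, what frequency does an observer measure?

β = v/c = 0.582
(1-β)/(1+β) = 0.418/1.582 = 0.264223
Doppler factor = √(0.264223) = 0.51403
f_obs = 674 × 0.51403 = 346.5 THz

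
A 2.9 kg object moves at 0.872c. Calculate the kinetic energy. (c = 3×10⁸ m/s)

γ = 1/√(1 - 0.872²) = 2.043
γ - 1 = 1.043
KE = (γ-1)mc² = 1.043 × 2.9 × (3×10⁸)² = 2.722×10¹⁷ J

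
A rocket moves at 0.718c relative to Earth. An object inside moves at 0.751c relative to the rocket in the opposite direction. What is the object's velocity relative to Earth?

Object's velocity in rocket frame is u' = -0.751c
u = (u' + v)/(1 + u'v/c²) = (v - 0.751)/(1 - 0.751·v/c²)
Numerator: 0.718 - 0.751 = -0.033
Denominator: 1 - 0.539218 = 0.460782
u = -0.033/0.460782 = -0.07162c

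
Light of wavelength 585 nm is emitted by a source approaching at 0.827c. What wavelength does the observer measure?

β = 0.827
Wavelength Doppler factor = √(0.173/1.827) = √(0.09469) = 0.3077
λ_obs = 585 × 0.3077 = 180.0 nm (blueshift)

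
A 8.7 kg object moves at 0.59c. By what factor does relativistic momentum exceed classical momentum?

p_rel = γmv, p_class = mv
Ratio = γ = 1/√(1 - 0.59²) = 1.239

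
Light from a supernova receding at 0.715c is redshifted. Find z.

β = 0.715
(1+β)/(1-β) = 1.715/0.285 = 6.018
√(6.018) = 2.453
z = 2.453 - 1 = 1.453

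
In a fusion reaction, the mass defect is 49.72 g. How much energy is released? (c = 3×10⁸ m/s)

Convert mass defect: Δm = 49.72 g = 0.04972 kg
E = Δm·c² = 0.04972 × (3×10⁸)²
= 0.04972 × 9×10¹⁶ = 4.475×10¹⁵ J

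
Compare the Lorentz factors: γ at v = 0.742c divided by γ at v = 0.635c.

γ₁ = 1/√(1 - 0.742²) = 1.4916
γ₂ = 1/√(1 - 0.635²) = 1.2945
γ₁/γ₂ = 1.4916/1.2945 = 1.152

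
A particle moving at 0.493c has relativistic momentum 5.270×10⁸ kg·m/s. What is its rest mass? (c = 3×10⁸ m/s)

γ = 1/√(1 - 0.493²) = 1.1494
v = 0.493 × 3×10⁸ = 1.479×10⁸ m/s
m = p/(γv) = 5.270×10⁸/(1.1494 × 1.479×10⁸) = 3.100 kg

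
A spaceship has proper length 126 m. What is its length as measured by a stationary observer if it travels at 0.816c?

Proper length L₀ = 126 m
γ = 1/√(1 - 0.816²) = 1.730
L = L₀/γ = 126/1.730 = 72.83 m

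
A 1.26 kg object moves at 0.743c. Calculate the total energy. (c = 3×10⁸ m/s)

γ = 1/√(1 - 0.743²) = 1.494
mc² = 1.26 × (3×10⁸)² = 1.134×10¹⁷ J
E = γmc² = 1.494 × 1.134×10¹⁷ = 1.694×10¹⁷ J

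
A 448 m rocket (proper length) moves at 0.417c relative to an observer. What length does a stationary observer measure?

Proper length L₀ = 448 m
γ = 1/√(1 - 0.417²) = 1.1002
L = L₀/γ = 448/1.1002 = 407.2 m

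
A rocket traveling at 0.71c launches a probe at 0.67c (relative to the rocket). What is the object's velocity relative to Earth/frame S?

u = (u' + v)/(1 + u'v/c²)
Numerator: 0.67 + 0.71 = 1.38
Denominator: 1 + 0.4757 = 1.4757
u = 1.38/1.4757 = 0.9351c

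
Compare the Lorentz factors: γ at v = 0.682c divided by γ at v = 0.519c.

γ₁ = 1/√(1 - 0.682²) = 1.3673
γ₂ = 1/√(1 - 0.519²) = 1.1699
γ₁/γ₂ = 1.3673/1.1699 = 1.169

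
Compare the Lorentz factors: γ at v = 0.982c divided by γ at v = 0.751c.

γ₁ = 1/√(1 - 0.982²) = 5.2943
γ₂ = 1/√(1 - 0.751²) = 1.5145
γ₁/γ₂ = 5.2943/1.5145 = 3.496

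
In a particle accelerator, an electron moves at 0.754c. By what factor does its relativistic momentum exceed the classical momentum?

p_rel = γmv, p_class = mv
Ratio = γ = 1/√(1 - 0.754²)
= 1/√(0.431484) = 1.522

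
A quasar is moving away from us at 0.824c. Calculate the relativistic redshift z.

β = 0.824
(1+β)/(1-β) = 1.824/0.176 = 10.36
√(10.36) = 3.219
z = 3.219 - 1 = 2.219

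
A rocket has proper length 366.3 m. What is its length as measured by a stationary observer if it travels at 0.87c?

Proper length L₀ = 366.3 m
γ = 1/√(1 - 0.87²) = 2.028
L = L₀/γ = 366.3/2.028 = 180.6 m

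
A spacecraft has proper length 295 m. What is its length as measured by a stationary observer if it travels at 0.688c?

Proper length L₀ = 295 m
γ = 1/√(1 - 0.688²) = 1.378
L = L₀/γ = 295/1.378 = 214.1 m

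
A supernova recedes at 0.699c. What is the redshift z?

β = 0.699
(1+β)/(1-β) = 1.699/0.301 = 5.645
√(5.645) = 2.376
z = 2.376 - 1 = 1.376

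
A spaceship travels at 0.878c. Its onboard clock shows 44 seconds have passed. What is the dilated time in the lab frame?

Proper time Δt₀ = 44 seconds
γ = 1/√(1 - 0.878²) = 2.089
Δt = γΔt₀ = 2.089 × 44 = 91.92 seconds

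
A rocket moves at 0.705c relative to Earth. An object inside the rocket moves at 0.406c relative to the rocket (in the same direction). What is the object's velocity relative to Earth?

u = (u' + v)/(1 + u'v/c²)
Numerator: 0.406 + 0.705 = 1.111
Denominator: 1 + 0.28623 = 1.28623
u = 1.111/1.28623 = 0.8638c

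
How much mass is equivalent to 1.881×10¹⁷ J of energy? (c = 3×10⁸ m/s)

From E = mc², we get m = E/c²
c² = (3×10⁸)² = 9×10¹⁶ m²/s²
m = 1.881×10¹⁷ / 9×10¹⁶ = 2.090 kg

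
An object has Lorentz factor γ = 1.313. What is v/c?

From γ = 1/√(1 - v²/c²):
1/γ² = 1/1.313² = 0.5801
v²/c² = 1 - 0.5801 = 0.4199
v/c = √(0.4199) = 0.6480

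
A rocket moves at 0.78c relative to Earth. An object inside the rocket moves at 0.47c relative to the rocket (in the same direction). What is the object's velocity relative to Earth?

u = (u' + v)/(1 + u'v/c²)
Numerator: 0.47 + 0.78 = 1.25
Denominator: 1 + 0.3666 = 1.3666
u = 1.25/1.3666 = 0.9147c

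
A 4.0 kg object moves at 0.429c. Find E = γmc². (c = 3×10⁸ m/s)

γ = 1/√(1 - 0.429²) = 1.107
mc² = 4.0 × (3×10⁸)² = 3.600×10¹⁷ J
E = γmc² = 1.107 × 3.600×10¹⁷ = 3.985×10¹⁷ J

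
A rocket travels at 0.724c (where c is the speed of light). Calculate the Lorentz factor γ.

v/c = 0.724, so (v/c)² = 0.524176
1 - (v/c)² = 0.475824
γ = 1/√(0.475824) = 1.450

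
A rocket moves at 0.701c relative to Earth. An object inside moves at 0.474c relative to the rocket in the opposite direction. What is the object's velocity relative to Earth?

Object's velocity in rocket frame is u' = -0.474c
u = (u' + v)/(1 + u'v/c²) = (v - 0.474)/(1 - 0.474·v/c²)
Numerator: 0.701 - 0.474 = 0.227
Denominator: 1 - 0.332274 = 0.667726
u = 0.227/0.667726 = 0.3400c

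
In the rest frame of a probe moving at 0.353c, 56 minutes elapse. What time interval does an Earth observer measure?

Proper time Δt₀ = 56 minutes
γ = 1/√(1 - 0.353²) = 1.0688
Δt = γΔt₀ = 1.0688 × 56 = 59.85 minutes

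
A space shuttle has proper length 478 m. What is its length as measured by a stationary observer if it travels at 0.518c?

Proper length L₀ = 478 m
γ = 1/√(1 - 0.518²) = 1.169
L = L₀/γ = 478/1.169 = 408.9 m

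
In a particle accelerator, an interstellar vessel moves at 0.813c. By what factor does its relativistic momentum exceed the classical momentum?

p_rel = γmv, p_class = mv
Ratio = γ = 1/√(1 - 0.813²)
= 1/√(0.339031) = 1.717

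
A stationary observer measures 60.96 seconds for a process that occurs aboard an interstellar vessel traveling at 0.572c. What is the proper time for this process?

Dilated time Δt = 60.96 seconds
γ = 1/√(1 - 0.572²) = 1.2191
Δt₀ = Δt/γ = 60.96/1.2191 = 50.00 seconds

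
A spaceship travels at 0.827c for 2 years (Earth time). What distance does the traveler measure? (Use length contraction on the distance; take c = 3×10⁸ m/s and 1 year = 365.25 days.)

Earth distance: d = v × t = 0.827c × 2 yr = 1.566×10¹⁶ m
γ = 1.779
d' = d/γ = 1.566×10¹⁶/1.779 = 8.803×10¹⁵ m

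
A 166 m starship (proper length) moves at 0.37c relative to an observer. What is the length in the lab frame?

Proper length L₀ = 166 m
γ = 1/√(1 - 0.37²) = 1.0764
L = L₀/γ = 166/1.0764 = 154.2 m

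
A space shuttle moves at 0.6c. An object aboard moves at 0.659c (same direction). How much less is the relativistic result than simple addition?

Classical: u' + v = 0.659 + 0.6 = 1.259c
Relativistic: u = (0.659 + 0.6)/(1 + 0.3954) = 1.259/1.3954 = 0.9023c
Difference: 1.259 - 0.9023 = 0.3567c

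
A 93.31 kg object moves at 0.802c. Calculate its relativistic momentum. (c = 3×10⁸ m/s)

γ = 1/√(1 - 0.802²) = 1.674
v = 0.802 × 3×10⁸ = 2.406×10⁸ m/s
p = γmv = 1.674 × 93.31 × 2.406×10⁸ = 3.758×10¹⁰ kg·m/s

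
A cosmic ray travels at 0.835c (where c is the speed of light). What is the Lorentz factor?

v/c = 0.835, so (v/c)² = 0.697225
1 - (v/c)² = 0.302775
γ = 1/√(0.302775) = 1.817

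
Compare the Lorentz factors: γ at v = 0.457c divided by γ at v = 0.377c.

γ₁ = 1/√(1 - 0.457²) = 1.124
γ₂ = 1/√(1 - 0.377²) = 1.080
γ₁/γ₂ = 1.124/1.080 = 1.041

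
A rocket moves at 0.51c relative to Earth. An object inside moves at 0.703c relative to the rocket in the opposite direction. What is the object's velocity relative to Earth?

Object's velocity in rocket frame is u' = -0.703c
u = (u' + v)/(1 + u'v/c²) = (v - 0.703)/(1 - 0.703·v/c²)
Numerator: 0.51 - 0.703 = -0.193
Denominator: 1 - 0.35853 = 0.64147
u = -0.193/0.64147 = -0.3009c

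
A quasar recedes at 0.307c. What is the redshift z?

β = 0.307
(1+β)/(1-β) = 1.307/0.693 = 1.886
√(1.886) = 1.3733
z = 1.3733 - 1 = 0.3733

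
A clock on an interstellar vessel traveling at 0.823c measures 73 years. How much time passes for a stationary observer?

Proper time Δt₀ = 73 years
γ = 1/√(1 - 0.823²) = 1.760
Δt = γΔt₀ = 1.760 × 73 = 128.5 years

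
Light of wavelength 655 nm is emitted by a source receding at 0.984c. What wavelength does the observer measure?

β = 0.984
Wavelength Doppler factor = √(1.984/0.016) = √(124.0) = 11.136
λ_obs = 655 × 11.136 = 7294 nm (redshift)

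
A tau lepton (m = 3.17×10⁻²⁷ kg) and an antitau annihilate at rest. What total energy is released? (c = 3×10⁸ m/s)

Both particles have the same rest mass, so total mass = 2m
E = 2m·c² = 2 × 3.17×10⁻²⁷ × (3×10⁸)²
= 2 × 3.17×10⁻²⁷ × 9×10¹⁶
= 5.706×10⁻¹⁰ J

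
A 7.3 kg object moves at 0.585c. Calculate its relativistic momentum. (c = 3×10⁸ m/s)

γ = 1/√(1 - 0.585²) = 1.233
v = 0.585 × 3×10⁸ = 1.755×10⁸ m/s
p = γmv = 1.233 × 7.3 × 1.755×10⁸ = 1.580×10⁹ kg·m/s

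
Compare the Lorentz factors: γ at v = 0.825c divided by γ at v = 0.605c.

γ₁ = 1/√(1 - 0.825²) = 1.7695
γ₂ = 1/√(1 - 0.605²) = 1.2559
γ₁/γ₂ = 1.7695/1.2559 = 1.409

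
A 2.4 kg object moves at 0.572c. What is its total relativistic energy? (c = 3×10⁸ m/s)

γ = 1/√(1 - 0.572²) = 1.219
mc² = 2.4 × (3×10⁸)² = 2.160×10¹⁷ J
E = γmc² = 1.219 × 2.160×10¹⁷ = 2.633×10¹⁷ J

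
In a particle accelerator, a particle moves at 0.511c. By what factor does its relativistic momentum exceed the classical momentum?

p_rel = γmv, p_class = mv
Ratio = γ = 1/√(1 - 0.511²)
= 1/√(0.738879) = 1.163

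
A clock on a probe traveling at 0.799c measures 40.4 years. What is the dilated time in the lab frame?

Proper time Δt₀ = 40.4 years
γ = 1/√(1 - 0.799²) = 1.66298
Δt = γΔt₀ = 1.66298 × 40.4 = 67.18 years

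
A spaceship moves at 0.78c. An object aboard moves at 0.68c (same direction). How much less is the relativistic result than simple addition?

Classical: u' + v = 0.68 + 0.78 = 1.46c
Relativistic: u = (0.68 + 0.78)/(1 + 0.5304) = 1.46/1.5304 = 0.9540c
Difference: 1.46 - 0.9540 = 0.5060c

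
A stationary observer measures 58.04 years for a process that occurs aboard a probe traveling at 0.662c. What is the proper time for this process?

Dilated time Δt = 58.04 years
γ = 1/√(1 - 0.662²) = 1.3342
Δt₀ = Δt/γ = 58.04/1.3342 = 43.50 years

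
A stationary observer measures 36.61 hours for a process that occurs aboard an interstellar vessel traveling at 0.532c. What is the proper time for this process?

Dilated time Δt = 36.61 hours
γ = 1/√(1 - 0.532²) = 1.181
Δt₀ = Δt/γ = 36.61/1.181 = 31.00 hours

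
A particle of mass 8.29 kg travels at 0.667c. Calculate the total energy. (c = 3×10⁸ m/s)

γ = 1/√(1 - 0.667²) = 1.342
mc² = 8.29 × (3×10⁸)² = 7.461×10¹⁷ J
E = γmc² = 1.342 × 7.461×10¹⁷ = 1.001×10¹⁸ J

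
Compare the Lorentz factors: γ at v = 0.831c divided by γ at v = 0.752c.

γ₁ = 1/√(1 - 0.831²) = 1.798
γ₂ = 1/√(1 - 0.752²) = 1.517
γ₁/γ₂ = 1.798/1.517 = 1.185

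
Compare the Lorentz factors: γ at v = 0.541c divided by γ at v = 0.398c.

γ₁ = 1/√(1 - 0.541²) = 1.189
γ₂ = 1/√(1 - 0.398²) = 1.090
γ₁/γ₂ = 1.189/1.090 = 1.091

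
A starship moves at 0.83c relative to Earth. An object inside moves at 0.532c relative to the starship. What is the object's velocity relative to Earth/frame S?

u = (u' + v)/(1 + u'v/c²)
Numerator: 0.532 + 0.83 = 1.362
Denominator: 1 + 0.44156 = 1.44156
u = 1.362/1.44156 = 0.9448c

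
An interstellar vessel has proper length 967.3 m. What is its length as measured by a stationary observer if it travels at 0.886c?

Proper length L₀ = 967.3 m
γ = 1/√(1 - 0.886²) = 2.1566
L = L₀/γ = 967.3/2.1566 = 448.5 m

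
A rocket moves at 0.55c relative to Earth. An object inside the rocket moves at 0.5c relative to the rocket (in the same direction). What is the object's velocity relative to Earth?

u = (u' + v)/(1 + u'v/c²)
Numerator: 0.5 + 0.55 = 1.05
Denominator: 1 + 0.275 = 1.275
u = 1.05/1.275 = 0.8235c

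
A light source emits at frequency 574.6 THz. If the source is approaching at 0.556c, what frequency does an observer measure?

β = v/c = 0.556
(1+β)/(1-β) = 1.556/0.444 = 3.505
Doppler factor = √(3.505) = 1.872
f_obs = 574.6 × 1.872 = 1076 THz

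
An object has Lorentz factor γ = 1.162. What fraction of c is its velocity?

From γ = 1/√(1 - v²/c²):
1/γ² = 1/1.162² = 0.7406
v²/c² = 1 - 0.7406 = 0.2594
v/c = √(0.2594) = 0.5093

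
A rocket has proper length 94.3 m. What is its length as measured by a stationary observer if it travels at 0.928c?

Proper length L₀ = 94.3 m
γ = 1/√(1 - 0.928²) = 2.684
L = L₀/γ = 94.3/2.684 = 35.13 m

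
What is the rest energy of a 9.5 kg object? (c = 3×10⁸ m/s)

c² = (3×10⁸)² = 9.000×10¹⁶ m²/s²
E₀ = mc² = 9.5 × 9.000×10¹⁶ = 8.550×10¹⁷ J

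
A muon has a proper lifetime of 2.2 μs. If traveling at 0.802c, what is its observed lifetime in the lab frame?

Proper lifetime τ₀ = 2.2 μs
γ = 1/√(1 - 0.802²) = 1.674
τ = γτ₀ = 1.674 × 2.2 μs = 3.683 μs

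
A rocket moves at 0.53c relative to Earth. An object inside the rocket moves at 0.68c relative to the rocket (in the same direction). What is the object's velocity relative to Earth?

u = (u' + v)/(1 + u'v/c²)
Numerator: 0.68 + 0.53 = 1.21
Denominator: 1 + 0.3604 = 1.3604
u = 1.21/1.3604 = 0.8894c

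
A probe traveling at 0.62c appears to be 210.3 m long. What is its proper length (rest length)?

Contracted length L = 210.3 m
γ = 1/√(1 - 0.62²) = 1.2745
L₀ = γL = 1.2745 × 210.3 = 268.0 m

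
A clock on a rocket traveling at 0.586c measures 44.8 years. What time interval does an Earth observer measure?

Proper time Δt₀ = 44.8 years
γ = 1/√(1 - 0.586²) = 1.2341
Δt = γΔt₀ = 1.2341 × 44.8 = 55.29 years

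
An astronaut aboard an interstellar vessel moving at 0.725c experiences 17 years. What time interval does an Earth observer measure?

Proper time Δt₀ = 17 years
γ = 1/√(1 - 0.725²) = 1.452
Δt = γΔt₀ = 1.452 × 17 = 24.68 years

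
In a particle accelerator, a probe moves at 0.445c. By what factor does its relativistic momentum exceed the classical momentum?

p_rel = γmv, p_class = mv
Ratio = γ = 1/√(1 - 0.445²)
= 1/√(0.801975) = 1.117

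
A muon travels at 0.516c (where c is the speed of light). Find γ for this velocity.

v/c = 0.516, so (v/c)² = 0.266256
1 - (v/c)² = 0.733744
γ = 1/√(0.733744) = 1.167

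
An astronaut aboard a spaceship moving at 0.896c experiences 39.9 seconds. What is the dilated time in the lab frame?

Proper time Δt₀ = 39.9 seconds
γ = 1/√(1 - 0.896²) = 2.252
Δt = γΔt₀ = 2.252 × 39.9 = 89.85 seconds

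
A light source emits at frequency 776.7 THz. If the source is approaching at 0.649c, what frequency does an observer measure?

β = v/c = 0.649
(1+β)/(1-β) = 1.649/0.351 = 4.698
Doppler factor = √(4.698) = 2.167
f_obs = 776.7 × 2.167 = 1683 THz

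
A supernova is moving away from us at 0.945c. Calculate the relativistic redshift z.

β = 0.945
(1+β)/(1-β) = 1.945/0.055 = 35.364
√(35.364) = 5.947
z = 5.947 - 1 = 4.947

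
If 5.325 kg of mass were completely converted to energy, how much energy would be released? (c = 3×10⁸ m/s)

Using E = mc²:
c² = (3×10⁸)² = 9×10¹⁶ m²/s²
E = 5.325 × 9×10¹⁶ = 4.793×10¹⁷ J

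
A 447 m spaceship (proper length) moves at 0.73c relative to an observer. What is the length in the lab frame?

Proper length L₀ = 447 m
γ = 1/√(1 - 0.73²) = 1.463
L = L₀/γ = 447/1.463 = 305.5 m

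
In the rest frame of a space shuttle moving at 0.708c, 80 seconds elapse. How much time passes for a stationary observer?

Proper time Δt₀ = 80 seconds
γ = 1/√(1 - 0.708²) = 1.416
Δt = γΔt₀ = 1.416 × 80 = 113.3 seconds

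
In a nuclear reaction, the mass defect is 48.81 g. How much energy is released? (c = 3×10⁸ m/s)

Convert mass defect: Δm = 48.81 g = 0.04881 kg
E = Δm·c² = 0.04881 × (3×10⁸)²
= 0.04881 × 9×10¹⁶ = 4.393×10¹⁵ J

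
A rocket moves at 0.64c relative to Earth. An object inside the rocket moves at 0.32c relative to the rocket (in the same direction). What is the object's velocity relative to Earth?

u = (u' + v)/(1 + u'v/c²)
Numerator: 0.32 + 0.64 = 0.96
Denominator: 1 + 0.2048 = 1.2048
u = 0.96/1.2048 = 0.7968c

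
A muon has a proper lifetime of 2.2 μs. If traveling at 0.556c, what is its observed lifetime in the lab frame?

Proper lifetime τ₀ = 2.2 μs
γ = 1/√(1 - 0.556²) = 1.203
τ = γτ₀ = 1.203 × 2.2 μs = 2.647 μs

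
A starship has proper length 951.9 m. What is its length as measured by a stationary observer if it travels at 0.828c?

Proper length L₀ = 951.9 m
γ = 1/√(1 - 0.828²) = 1.7834
L = L₀/γ = 951.9/1.7834 = 533.8 m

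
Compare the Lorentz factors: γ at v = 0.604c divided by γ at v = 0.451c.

γ₁ = 1/√(1 - 0.604²) = 1.2547
γ₂ = 1/√(1 - 0.451²) = 1.1204
γ₁/γ₂ = 1.2547/1.1204 = 1.120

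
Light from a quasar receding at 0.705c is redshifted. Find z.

β = 0.705
(1+β)/(1-β) = 1.705/0.295 = 5.780
√(5.780) = 2.404
z = 2.404 - 1 = 1.404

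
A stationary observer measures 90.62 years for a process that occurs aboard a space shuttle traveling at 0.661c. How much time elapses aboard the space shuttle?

Dilated time Δt = 90.62 years
γ = 1/√(1 - 0.661²) = 1.3326
Δt₀ = Δt/γ = 90.62/1.3326 = 68.00 years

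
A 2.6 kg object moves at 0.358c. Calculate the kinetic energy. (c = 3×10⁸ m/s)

γ = 1/√(1 - 0.358²) = 1.07098
γ - 1 = 0.07098
KE = (γ-1)mc² = 0.07098 × 2.6 × (3×10⁸)² = 1.661×10¹⁶ J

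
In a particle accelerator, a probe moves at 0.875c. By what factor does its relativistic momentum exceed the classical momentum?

p_rel = γmv, p_class = mv
Ratio = γ = 1/√(1 - 0.875²)
= 1/√(0.234375) = 2.066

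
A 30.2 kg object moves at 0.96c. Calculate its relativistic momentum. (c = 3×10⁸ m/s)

γ = 1/√(1 - 0.96²) = 3.571
v = 0.96 × 3×10⁸ = 2.880×10⁸ m/s
p = γmv = 3.571 × 30.2 × 2.880×10⁸ = 3.106×10¹⁰ kg·m/s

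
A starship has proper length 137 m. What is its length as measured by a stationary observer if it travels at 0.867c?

Proper length L₀ = 137 m
γ = 1/√(1 - 0.867²) = 2.0068
L = L₀/γ = 137/2.0068 = 68.27 m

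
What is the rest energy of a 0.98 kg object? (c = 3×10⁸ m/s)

c² = (3×10⁸)² = 9.000×10¹⁶ m²/s²
E₀ = mc² = 0.98 × 9.000×10¹⁶ = 8.820×10¹⁶ J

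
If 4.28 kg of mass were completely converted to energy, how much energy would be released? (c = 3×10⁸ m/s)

Using E = mc²:
c² = (3×10⁸)² = 9×10¹⁶ m²/s²
E = 4.28 × 9×10¹⁶ = 3.852×10¹⁷ J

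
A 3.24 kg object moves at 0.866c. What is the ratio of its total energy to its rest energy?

E = γmc², E₀ = mc²
E/E₀ = γ = 1/√(1 - 0.866²) = 2.000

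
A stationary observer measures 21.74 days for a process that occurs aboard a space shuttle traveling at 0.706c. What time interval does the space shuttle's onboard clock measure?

Dilated time Δt = 21.74 days
γ = 1/√(1 - 0.706²) = 1.412
Δt₀ = Δt/γ = 21.74/1.412 = 15.40 days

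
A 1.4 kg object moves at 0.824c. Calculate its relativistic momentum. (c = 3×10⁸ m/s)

γ = 1/√(1 - 0.824²) = 1.765
v = 0.824 × 3×10⁸ = 2.472×10⁸ m/s
p = γmv = 1.765 × 1.4 × 2.472×10⁸ = 6.108×10⁸ kg·m/s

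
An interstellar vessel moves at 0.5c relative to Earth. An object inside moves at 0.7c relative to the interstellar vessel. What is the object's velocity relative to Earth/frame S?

u = (u' + v)/(1 + u'v/c²)
Numerator: 0.7 + 0.5 = 1.2
Denominator: 1 + 0.35 = 1.35
u = 1.2/1.35 = 0.8889c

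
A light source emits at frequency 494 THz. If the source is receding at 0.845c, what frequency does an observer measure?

β = v/c = 0.845
(1-β)/(1+β) = 0.155/1.845 = 0.08401
Doppler factor = √(0.08401) = 0.2898
f_obs = 494 × 0.2898 = 143.2 THz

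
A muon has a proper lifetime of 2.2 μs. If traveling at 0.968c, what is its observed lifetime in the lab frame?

Proper lifetime τ₀ = 2.2 μs
γ = 1/√(1 - 0.968²) = 3.985
τ = γτ₀ = 3.985 × 2.2 μs = 8.767 μs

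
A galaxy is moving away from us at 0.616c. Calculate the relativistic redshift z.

β = 0.616
(1+β)/(1-β) = 1.616/0.384 = 4.208
√(4.208) = 2.051
z = 2.051 - 1 = 1.051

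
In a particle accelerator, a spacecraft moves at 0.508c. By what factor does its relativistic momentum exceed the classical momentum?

p_rel = γmv, p_class = mv
Ratio = γ = 1/√(1 - 0.508²)
= 1/√(0.741936) = 1.161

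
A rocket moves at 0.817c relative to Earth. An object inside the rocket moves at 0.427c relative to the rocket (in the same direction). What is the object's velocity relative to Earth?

u = (u' + v)/(1 + u'v/c²)
Numerator: 0.427 + 0.817 = 1.244
Denominator: 1 + 0.348859 = 1.348859
u = 1.244/1.348859 = 0.9223c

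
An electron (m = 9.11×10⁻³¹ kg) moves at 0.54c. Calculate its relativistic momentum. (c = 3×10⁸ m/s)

γ = 1/√(1 - 0.54²) = 1.188
v = 0.54 × 3×10⁸ = 1.620×10⁸ m/s
p = γmv = 1.188 × 9.11×10⁻³¹ × 1.620×10⁸ = 1.753×10⁻²² kg·m/s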